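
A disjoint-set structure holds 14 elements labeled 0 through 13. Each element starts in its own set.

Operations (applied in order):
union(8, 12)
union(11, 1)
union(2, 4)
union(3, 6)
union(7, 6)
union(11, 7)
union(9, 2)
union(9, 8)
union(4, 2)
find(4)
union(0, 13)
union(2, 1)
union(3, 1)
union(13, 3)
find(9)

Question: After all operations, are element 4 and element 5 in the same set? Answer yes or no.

Step 1: union(8, 12) -> merged; set of 8 now {8, 12}
Step 2: union(11, 1) -> merged; set of 11 now {1, 11}
Step 3: union(2, 4) -> merged; set of 2 now {2, 4}
Step 4: union(3, 6) -> merged; set of 3 now {3, 6}
Step 5: union(7, 6) -> merged; set of 7 now {3, 6, 7}
Step 6: union(11, 7) -> merged; set of 11 now {1, 3, 6, 7, 11}
Step 7: union(9, 2) -> merged; set of 9 now {2, 4, 9}
Step 8: union(9, 8) -> merged; set of 9 now {2, 4, 8, 9, 12}
Step 9: union(4, 2) -> already same set; set of 4 now {2, 4, 8, 9, 12}
Step 10: find(4) -> no change; set of 4 is {2, 4, 8, 9, 12}
Step 11: union(0, 13) -> merged; set of 0 now {0, 13}
Step 12: union(2, 1) -> merged; set of 2 now {1, 2, 3, 4, 6, 7, 8, 9, 11, 12}
Step 13: union(3, 1) -> already same set; set of 3 now {1, 2, 3, 4, 6, 7, 8, 9, 11, 12}
Step 14: union(13, 3) -> merged; set of 13 now {0, 1, 2, 3, 4, 6, 7, 8, 9, 11, 12, 13}
Step 15: find(9) -> no change; set of 9 is {0, 1, 2, 3, 4, 6, 7, 8, 9, 11, 12, 13}
Set of 4: {0, 1, 2, 3, 4, 6, 7, 8, 9, 11, 12, 13}; 5 is not a member.

Answer: no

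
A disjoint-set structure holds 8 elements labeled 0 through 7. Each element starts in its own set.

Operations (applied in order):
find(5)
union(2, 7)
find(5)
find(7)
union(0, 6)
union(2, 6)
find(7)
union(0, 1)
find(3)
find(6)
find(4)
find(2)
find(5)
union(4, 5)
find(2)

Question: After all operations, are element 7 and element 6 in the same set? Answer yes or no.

Answer: yes

Derivation:
Step 1: find(5) -> no change; set of 5 is {5}
Step 2: union(2, 7) -> merged; set of 2 now {2, 7}
Step 3: find(5) -> no change; set of 5 is {5}
Step 4: find(7) -> no change; set of 7 is {2, 7}
Step 5: union(0, 6) -> merged; set of 0 now {0, 6}
Step 6: union(2, 6) -> merged; set of 2 now {0, 2, 6, 7}
Step 7: find(7) -> no change; set of 7 is {0, 2, 6, 7}
Step 8: union(0, 1) -> merged; set of 0 now {0, 1, 2, 6, 7}
Step 9: find(3) -> no change; set of 3 is {3}
Step 10: find(6) -> no change; set of 6 is {0, 1, 2, 6, 7}
Step 11: find(4) -> no change; set of 4 is {4}
Step 12: find(2) -> no change; set of 2 is {0, 1, 2, 6, 7}
Step 13: find(5) -> no change; set of 5 is {5}
Step 14: union(4, 5) -> merged; set of 4 now {4, 5}
Step 15: find(2) -> no change; set of 2 is {0, 1, 2, 6, 7}
Set of 7: {0, 1, 2, 6, 7}; 6 is a member.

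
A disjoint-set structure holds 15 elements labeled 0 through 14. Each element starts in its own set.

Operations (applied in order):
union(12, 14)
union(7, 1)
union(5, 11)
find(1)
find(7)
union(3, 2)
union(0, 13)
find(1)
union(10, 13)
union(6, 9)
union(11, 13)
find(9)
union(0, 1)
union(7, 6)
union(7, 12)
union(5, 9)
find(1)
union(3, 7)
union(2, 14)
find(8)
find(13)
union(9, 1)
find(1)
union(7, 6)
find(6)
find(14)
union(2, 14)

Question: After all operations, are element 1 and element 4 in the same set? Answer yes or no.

Step 1: union(12, 14) -> merged; set of 12 now {12, 14}
Step 2: union(7, 1) -> merged; set of 7 now {1, 7}
Step 3: union(5, 11) -> merged; set of 5 now {5, 11}
Step 4: find(1) -> no change; set of 1 is {1, 7}
Step 5: find(7) -> no change; set of 7 is {1, 7}
Step 6: union(3, 2) -> merged; set of 3 now {2, 3}
Step 7: union(0, 13) -> merged; set of 0 now {0, 13}
Step 8: find(1) -> no change; set of 1 is {1, 7}
Step 9: union(10, 13) -> merged; set of 10 now {0, 10, 13}
Step 10: union(6, 9) -> merged; set of 6 now {6, 9}
Step 11: union(11, 13) -> merged; set of 11 now {0, 5, 10, 11, 13}
Step 12: find(9) -> no change; set of 9 is {6, 9}
Step 13: union(0, 1) -> merged; set of 0 now {0, 1, 5, 7, 10, 11, 13}
Step 14: union(7, 6) -> merged; set of 7 now {0, 1, 5, 6, 7, 9, 10, 11, 13}
Step 15: union(7, 12) -> merged; set of 7 now {0, 1, 5, 6, 7, 9, 10, 11, 12, 13, 14}
Step 16: union(5, 9) -> already same set; set of 5 now {0, 1, 5, 6, 7, 9, 10, 11, 12, 13, 14}
Step 17: find(1) -> no change; set of 1 is {0, 1, 5, 6, 7, 9, 10, 11, 12, 13, 14}
Step 18: union(3, 7) -> merged; set of 3 now {0, 1, 2, 3, 5, 6, 7, 9, 10, 11, 12, 13, 14}
Step 19: union(2, 14) -> already same set; set of 2 now {0, 1, 2, 3, 5, 6, 7, 9, 10, 11, 12, 13, 14}
Step 20: find(8) -> no change; set of 8 is {8}
Step 21: find(13) -> no change; set of 13 is {0, 1, 2, 3, 5, 6, 7, 9, 10, 11, 12, 13, 14}
Step 22: union(9, 1) -> already same set; set of 9 now {0, 1, 2, 3, 5, 6, 7, 9, 10, 11, 12, 13, 14}
Step 23: find(1) -> no change; set of 1 is {0, 1, 2, 3, 5, 6, 7, 9, 10, 11, 12, 13, 14}
Step 24: union(7, 6) -> already same set; set of 7 now {0, 1, 2, 3, 5, 6, 7, 9, 10, 11, 12, 13, 14}
Step 25: find(6) -> no change; set of 6 is {0, 1, 2, 3, 5, 6, 7, 9, 10, 11, 12, 13, 14}
Step 26: find(14) -> no change; set of 14 is {0, 1, 2, 3, 5, 6, 7, 9, 10, 11, 12, 13, 14}
Step 27: union(2, 14) -> already same set; set of 2 now {0, 1, 2, 3, 5, 6, 7, 9, 10, 11, 12, 13, 14}
Set of 1: {0, 1, 2, 3, 5, 6, 7, 9, 10, 11, 12, 13, 14}; 4 is not a member.

Answer: no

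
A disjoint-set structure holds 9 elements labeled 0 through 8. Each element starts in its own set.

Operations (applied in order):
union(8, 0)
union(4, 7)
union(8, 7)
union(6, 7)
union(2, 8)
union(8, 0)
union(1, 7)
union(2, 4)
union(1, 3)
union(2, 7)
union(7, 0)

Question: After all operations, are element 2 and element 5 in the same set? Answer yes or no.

Step 1: union(8, 0) -> merged; set of 8 now {0, 8}
Step 2: union(4, 7) -> merged; set of 4 now {4, 7}
Step 3: union(8, 7) -> merged; set of 8 now {0, 4, 7, 8}
Step 4: union(6, 7) -> merged; set of 6 now {0, 4, 6, 7, 8}
Step 5: union(2, 8) -> merged; set of 2 now {0, 2, 4, 6, 7, 8}
Step 6: union(8, 0) -> already same set; set of 8 now {0, 2, 4, 6, 7, 8}
Step 7: union(1, 7) -> merged; set of 1 now {0, 1, 2, 4, 6, 7, 8}
Step 8: union(2, 4) -> already same set; set of 2 now {0, 1, 2, 4, 6, 7, 8}
Step 9: union(1, 3) -> merged; set of 1 now {0, 1, 2, 3, 4, 6, 7, 8}
Step 10: union(2, 7) -> already same set; set of 2 now {0, 1, 2, 3, 4, 6, 7, 8}
Step 11: union(7, 0) -> already same set; set of 7 now {0, 1, 2, 3, 4, 6, 7, 8}
Set of 2: {0, 1, 2, 3, 4, 6, 7, 8}; 5 is not a member.

Answer: no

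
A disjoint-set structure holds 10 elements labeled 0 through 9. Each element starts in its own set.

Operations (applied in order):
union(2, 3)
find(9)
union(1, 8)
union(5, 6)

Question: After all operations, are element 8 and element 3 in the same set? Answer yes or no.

Answer: no

Derivation:
Step 1: union(2, 3) -> merged; set of 2 now {2, 3}
Step 2: find(9) -> no change; set of 9 is {9}
Step 3: union(1, 8) -> merged; set of 1 now {1, 8}
Step 4: union(5, 6) -> merged; set of 5 now {5, 6}
Set of 8: {1, 8}; 3 is not a member.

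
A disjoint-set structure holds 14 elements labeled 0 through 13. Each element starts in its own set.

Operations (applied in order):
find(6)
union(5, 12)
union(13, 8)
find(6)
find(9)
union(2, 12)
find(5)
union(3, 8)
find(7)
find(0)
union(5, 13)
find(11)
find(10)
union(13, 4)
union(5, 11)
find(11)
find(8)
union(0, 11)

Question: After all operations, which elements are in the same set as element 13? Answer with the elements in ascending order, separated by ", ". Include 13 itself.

Step 1: find(6) -> no change; set of 6 is {6}
Step 2: union(5, 12) -> merged; set of 5 now {5, 12}
Step 3: union(13, 8) -> merged; set of 13 now {8, 13}
Step 4: find(6) -> no change; set of 6 is {6}
Step 5: find(9) -> no change; set of 9 is {9}
Step 6: union(2, 12) -> merged; set of 2 now {2, 5, 12}
Step 7: find(5) -> no change; set of 5 is {2, 5, 12}
Step 8: union(3, 8) -> merged; set of 3 now {3, 8, 13}
Step 9: find(7) -> no change; set of 7 is {7}
Step 10: find(0) -> no change; set of 0 is {0}
Step 11: union(5, 13) -> merged; set of 5 now {2, 3, 5, 8, 12, 13}
Step 12: find(11) -> no change; set of 11 is {11}
Step 13: find(10) -> no change; set of 10 is {10}
Step 14: union(13, 4) -> merged; set of 13 now {2, 3, 4, 5, 8, 12, 13}
Step 15: union(5, 11) -> merged; set of 5 now {2, 3, 4, 5, 8, 11, 12, 13}
Step 16: find(11) -> no change; set of 11 is {2, 3, 4, 5, 8, 11, 12, 13}
Step 17: find(8) -> no change; set of 8 is {2, 3, 4, 5, 8, 11, 12, 13}
Step 18: union(0, 11) -> merged; set of 0 now {0, 2, 3, 4, 5, 8, 11, 12, 13}
Component of 13: {0, 2, 3, 4, 5, 8, 11, 12, 13}

Answer: 0, 2, 3, 4, 5, 8, 11, 12, 13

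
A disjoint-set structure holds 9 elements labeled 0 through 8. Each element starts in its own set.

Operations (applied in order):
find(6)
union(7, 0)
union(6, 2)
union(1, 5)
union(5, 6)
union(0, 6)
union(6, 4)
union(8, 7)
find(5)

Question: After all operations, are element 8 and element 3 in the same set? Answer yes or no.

Step 1: find(6) -> no change; set of 6 is {6}
Step 2: union(7, 0) -> merged; set of 7 now {0, 7}
Step 3: union(6, 2) -> merged; set of 6 now {2, 6}
Step 4: union(1, 5) -> merged; set of 1 now {1, 5}
Step 5: union(5, 6) -> merged; set of 5 now {1, 2, 5, 6}
Step 6: union(0, 6) -> merged; set of 0 now {0, 1, 2, 5, 6, 7}
Step 7: union(6, 4) -> merged; set of 6 now {0, 1, 2, 4, 5, 6, 7}
Step 8: union(8, 7) -> merged; set of 8 now {0, 1, 2, 4, 5, 6, 7, 8}
Step 9: find(5) -> no change; set of 5 is {0, 1, 2, 4, 5, 6, 7, 8}
Set of 8: {0, 1, 2, 4, 5, 6, 7, 8}; 3 is not a member.

Answer: no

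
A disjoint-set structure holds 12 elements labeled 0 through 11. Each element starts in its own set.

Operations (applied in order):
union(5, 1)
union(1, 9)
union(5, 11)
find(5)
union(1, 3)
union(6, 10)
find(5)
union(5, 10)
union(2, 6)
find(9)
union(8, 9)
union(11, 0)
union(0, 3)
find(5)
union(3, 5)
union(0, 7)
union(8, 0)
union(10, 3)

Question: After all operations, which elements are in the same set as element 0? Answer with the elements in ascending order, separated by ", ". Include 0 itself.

Answer: 0, 1, 2, 3, 5, 6, 7, 8, 9, 10, 11

Derivation:
Step 1: union(5, 1) -> merged; set of 5 now {1, 5}
Step 2: union(1, 9) -> merged; set of 1 now {1, 5, 9}
Step 3: union(5, 11) -> merged; set of 5 now {1, 5, 9, 11}
Step 4: find(5) -> no change; set of 5 is {1, 5, 9, 11}
Step 5: union(1, 3) -> merged; set of 1 now {1, 3, 5, 9, 11}
Step 6: union(6, 10) -> merged; set of 6 now {6, 10}
Step 7: find(5) -> no change; set of 5 is {1, 3, 5, 9, 11}
Step 8: union(5, 10) -> merged; set of 5 now {1, 3, 5, 6, 9, 10, 11}
Step 9: union(2, 6) -> merged; set of 2 now {1, 2, 3, 5, 6, 9, 10, 11}
Step 10: find(9) -> no change; set of 9 is {1, 2, 3, 5, 6, 9, 10, 11}
Step 11: union(8, 9) -> merged; set of 8 now {1, 2, 3, 5, 6, 8, 9, 10, 11}
Step 12: union(11, 0) -> merged; set of 11 now {0, 1, 2, 3, 5, 6, 8, 9, 10, 11}
Step 13: union(0, 3) -> already same set; set of 0 now {0, 1, 2, 3, 5, 6, 8, 9, 10, 11}
Step 14: find(5) -> no change; set of 5 is {0, 1, 2, 3, 5, 6, 8, 9, 10, 11}
Step 15: union(3, 5) -> already same set; set of 3 now {0, 1, 2, 3, 5, 6, 8, 9, 10, 11}
Step 16: union(0, 7) -> merged; set of 0 now {0, 1, 2, 3, 5, 6, 7, 8, 9, 10, 11}
Step 17: union(8, 0) -> already same set; set of 8 now {0, 1, 2, 3, 5, 6, 7, 8, 9, 10, 11}
Step 18: union(10, 3) -> already same set; set of 10 now {0, 1, 2, 3, 5, 6, 7, 8, 9, 10, 11}
Component of 0: {0, 1, 2, 3, 5, 6, 7, 8, 9, 10, 11}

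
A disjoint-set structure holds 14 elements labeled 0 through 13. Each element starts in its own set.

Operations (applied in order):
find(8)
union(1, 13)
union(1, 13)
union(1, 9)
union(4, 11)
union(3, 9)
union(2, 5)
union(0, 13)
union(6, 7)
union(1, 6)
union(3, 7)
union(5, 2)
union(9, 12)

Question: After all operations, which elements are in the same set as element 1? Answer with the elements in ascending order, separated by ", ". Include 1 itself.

Step 1: find(8) -> no change; set of 8 is {8}
Step 2: union(1, 13) -> merged; set of 1 now {1, 13}
Step 3: union(1, 13) -> already same set; set of 1 now {1, 13}
Step 4: union(1, 9) -> merged; set of 1 now {1, 9, 13}
Step 5: union(4, 11) -> merged; set of 4 now {4, 11}
Step 6: union(3, 9) -> merged; set of 3 now {1, 3, 9, 13}
Step 7: union(2, 5) -> merged; set of 2 now {2, 5}
Step 8: union(0, 13) -> merged; set of 0 now {0, 1, 3, 9, 13}
Step 9: union(6, 7) -> merged; set of 6 now {6, 7}
Step 10: union(1, 6) -> merged; set of 1 now {0, 1, 3, 6, 7, 9, 13}
Step 11: union(3, 7) -> already same set; set of 3 now {0, 1, 3, 6, 7, 9, 13}
Step 12: union(5, 2) -> already same set; set of 5 now {2, 5}
Step 13: union(9, 12) -> merged; set of 9 now {0, 1, 3, 6, 7, 9, 12, 13}
Component of 1: {0, 1, 3, 6, 7, 9, 12, 13}

Answer: 0, 1, 3, 6, 7, 9, 12, 13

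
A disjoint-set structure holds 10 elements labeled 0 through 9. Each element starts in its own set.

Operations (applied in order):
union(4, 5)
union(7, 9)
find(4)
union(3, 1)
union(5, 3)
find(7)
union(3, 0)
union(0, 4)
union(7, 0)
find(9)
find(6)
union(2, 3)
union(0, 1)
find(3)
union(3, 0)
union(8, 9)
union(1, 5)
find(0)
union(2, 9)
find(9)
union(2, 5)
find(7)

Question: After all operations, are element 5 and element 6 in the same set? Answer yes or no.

Answer: no

Derivation:
Step 1: union(4, 5) -> merged; set of 4 now {4, 5}
Step 2: union(7, 9) -> merged; set of 7 now {7, 9}
Step 3: find(4) -> no change; set of 4 is {4, 5}
Step 4: union(3, 1) -> merged; set of 3 now {1, 3}
Step 5: union(5, 3) -> merged; set of 5 now {1, 3, 4, 5}
Step 6: find(7) -> no change; set of 7 is {7, 9}
Step 7: union(3, 0) -> merged; set of 3 now {0, 1, 3, 4, 5}
Step 8: union(0, 4) -> already same set; set of 0 now {0, 1, 3, 4, 5}
Step 9: union(7, 0) -> merged; set of 7 now {0, 1, 3, 4, 5, 7, 9}
Step 10: find(9) -> no change; set of 9 is {0, 1, 3, 4, 5, 7, 9}
Step 11: find(6) -> no change; set of 6 is {6}
Step 12: union(2, 3) -> merged; set of 2 now {0, 1, 2, 3, 4, 5, 7, 9}
Step 13: union(0, 1) -> already same set; set of 0 now {0, 1, 2, 3, 4, 5, 7, 9}
Step 14: find(3) -> no change; set of 3 is {0, 1, 2, 3, 4, 5, 7, 9}
Step 15: union(3, 0) -> already same set; set of 3 now {0, 1, 2, 3, 4, 5, 7, 9}
Step 16: union(8, 9) -> merged; set of 8 now {0, 1, 2, 3, 4, 5, 7, 8, 9}
Step 17: union(1, 5) -> already same set; set of 1 now {0, 1, 2, 3, 4, 5, 7, 8, 9}
Step 18: find(0) -> no change; set of 0 is {0, 1, 2, 3, 4, 5, 7, 8, 9}
Step 19: union(2, 9) -> already same set; set of 2 now {0, 1, 2, 3, 4, 5, 7, 8, 9}
Step 20: find(9) -> no change; set of 9 is {0, 1, 2, 3, 4, 5, 7, 8, 9}
Step 21: union(2, 5) -> already same set; set of 2 now {0, 1, 2, 3, 4, 5, 7, 8, 9}
Step 22: find(7) -> no change; set of 7 is {0, 1, 2, 3, 4, 5, 7, 8, 9}
Set of 5: {0, 1, 2, 3, 4, 5, 7, 8, 9}; 6 is not a member.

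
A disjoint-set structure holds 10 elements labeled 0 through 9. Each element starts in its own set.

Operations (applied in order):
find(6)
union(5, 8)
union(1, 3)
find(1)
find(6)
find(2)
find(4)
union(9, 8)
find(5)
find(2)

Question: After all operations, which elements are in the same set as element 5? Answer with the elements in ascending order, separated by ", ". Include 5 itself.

Step 1: find(6) -> no change; set of 6 is {6}
Step 2: union(5, 8) -> merged; set of 5 now {5, 8}
Step 3: union(1, 3) -> merged; set of 1 now {1, 3}
Step 4: find(1) -> no change; set of 1 is {1, 3}
Step 5: find(6) -> no change; set of 6 is {6}
Step 6: find(2) -> no change; set of 2 is {2}
Step 7: find(4) -> no change; set of 4 is {4}
Step 8: union(9, 8) -> merged; set of 9 now {5, 8, 9}
Step 9: find(5) -> no change; set of 5 is {5, 8, 9}
Step 10: find(2) -> no change; set of 2 is {2}
Component of 5: {5, 8, 9}

Answer: 5, 8, 9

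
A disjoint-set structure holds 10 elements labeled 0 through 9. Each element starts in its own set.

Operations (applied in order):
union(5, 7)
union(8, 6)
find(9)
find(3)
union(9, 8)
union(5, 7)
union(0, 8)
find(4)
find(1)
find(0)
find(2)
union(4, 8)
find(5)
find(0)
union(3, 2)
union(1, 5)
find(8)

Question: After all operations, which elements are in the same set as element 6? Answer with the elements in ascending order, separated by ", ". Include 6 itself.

Step 1: union(5, 7) -> merged; set of 5 now {5, 7}
Step 2: union(8, 6) -> merged; set of 8 now {6, 8}
Step 3: find(9) -> no change; set of 9 is {9}
Step 4: find(3) -> no change; set of 3 is {3}
Step 5: union(9, 8) -> merged; set of 9 now {6, 8, 9}
Step 6: union(5, 7) -> already same set; set of 5 now {5, 7}
Step 7: union(0, 8) -> merged; set of 0 now {0, 6, 8, 9}
Step 8: find(4) -> no change; set of 4 is {4}
Step 9: find(1) -> no change; set of 1 is {1}
Step 10: find(0) -> no change; set of 0 is {0, 6, 8, 9}
Step 11: find(2) -> no change; set of 2 is {2}
Step 12: union(4, 8) -> merged; set of 4 now {0, 4, 6, 8, 9}
Step 13: find(5) -> no change; set of 5 is {5, 7}
Step 14: find(0) -> no change; set of 0 is {0, 4, 6, 8, 9}
Step 15: union(3, 2) -> merged; set of 3 now {2, 3}
Step 16: union(1, 5) -> merged; set of 1 now {1, 5, 7}
Step 17: find(8) -> no change; set of 8 is {0, 4, 6, 8, 9}
Component of 6: {0, 4, 6, 8, 9}

Answer: 0, 4, 6, 8, 9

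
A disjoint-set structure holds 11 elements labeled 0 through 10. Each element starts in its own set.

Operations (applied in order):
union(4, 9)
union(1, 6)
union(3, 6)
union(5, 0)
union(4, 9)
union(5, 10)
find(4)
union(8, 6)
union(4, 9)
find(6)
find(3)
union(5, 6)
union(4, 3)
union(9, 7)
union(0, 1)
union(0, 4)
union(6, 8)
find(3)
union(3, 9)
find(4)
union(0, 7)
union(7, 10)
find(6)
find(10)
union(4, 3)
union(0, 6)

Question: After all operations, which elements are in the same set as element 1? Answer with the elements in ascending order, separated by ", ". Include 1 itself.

Step 1: union(4, 9) -> merged; set of 4 now {4, 9}
Step 2: union(1, 6) -> merged; set of 1 now {1, 6}
Step 3: union(3, 6) -> merged; set of 3 now {1, 3, 6}
Step 4: union(5, 0) -> merged; set of 5 now {0, 5}
Step 5: union(4, 9) -> already same set; set of 4 now {4, 9}
Step 6: union(5, 10) -> merged; set of 5 now {0, 5, 10}
Step 7: find(4) -> no change; set of 4 is {4, 9}
Step 8: union(8, 6) -> merged; set of 8 now {1, 3, 6, 8}
Step 9: union(4, 9) -> already same set; set of 4 now {4, 9}
Step 10: find(6) -> no change; set of 6 is {1, 3, 6, 8}
Step 11: find(3) -> no change; set of 3 is {1, 3, 6, 8}
Step 12: union(5, 6) -> merged; set of 5 now {0, 1, 3, 5, 6, 8, 10}
Step 13: union(4, 3) -> merged; set of 4 now {0, 1, 3, 4, 5, 6, 8, 9, 10}
Step 14: union(9, 7) -> merged; set of 9 now {0, 1, 3, 4, 5, 6, 7, 8, 9, 10}
Step 15: union(0, 1) -> already same set; set of 0 now {0, 1, 3, 4, 5, 6, 7, 8, 9, 10}
Step 16: union(0, 4) -> already same set; set of 0 now {0, 1, 3, 4, 5, 6, 7, 8, 9, 10}
Step 17: union(6, 8) -> already same set; set of 6 now {0, 1, 3, 4, 5, 6, 7, 8, 9, 10}
Step 18: find(3) -> no change; set of 3 is {0, 1, 3, 4, 5, 6, 7, 8, 9, 10}
Step 19: union(3, 9) -> already same set; set of 3 now {0, 1, 3, 4, 5, 6, 7, 8, 9, 10}
Step 20: find(4) -> no change; set of 4 is {0, 1, 3, 4, 5, 6, 7, 8, 9, 10}
Step 21: union(0, 7) -> already same set; set of 0 now {0, 1, 3, 4, 5, 6, 7, 8, 9, 10}
Step 22: union(7, 10) -> already same set; set of 7 now {0, 1, 3, 4, 5, 6, 7, 8, 9, 10}
Step 23: find(6) -> no change; set of 6 is {0, 1, 3, 4, 5, 6, 7, 8, 9, 10}
Step 24: find(10) -> no change; set of 10 is {0, 1, 3, 4, 5, 6, 7, 8, 9, 10}
Step 25: union(4, 3) -> already same set; set of 4 now {0, 1, 3, 4, 5, 6, 7, 8, 9, 10}
Step 26: union(0, 6) -> already same set; set of 0 now {0, 1, 3, 4, 5, 6, 7, 8, 9, 10}
Component of 1: {0, 1, 3, 4, 5, 6, 7, 8, 9, 10}

Answer: 0, 1, 3, 4, 5, 6, 7, 8, 9, 10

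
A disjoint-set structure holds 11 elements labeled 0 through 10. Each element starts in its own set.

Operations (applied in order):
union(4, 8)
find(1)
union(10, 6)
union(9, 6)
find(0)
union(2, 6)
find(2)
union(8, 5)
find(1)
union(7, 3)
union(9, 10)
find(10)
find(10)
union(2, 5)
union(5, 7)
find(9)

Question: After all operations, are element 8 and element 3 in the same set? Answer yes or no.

Step 1: union(4, 8) -> merged; set of 4 now {4, 8}
Step 2: find(1) -> no change; set of 1 is {1}
Step 3: union(10, 6) -> merged; set of 10 now {6, 10}
Step 4: union(9, 6) -> merged; set of 9 now {6, 9, 10}
Step 5: find(0) -> no change; set of 0 is {0}
Step 6: union(2, 6) -> merged; set of 2 now {2, 6, 9, 10}
Step 7: find(2) -> no change; set of 2 is {2, 6, 9, 10}
Step 8: union(8, 5) -> merged; set of 8 now {4, 5, 8}
Step 9: find(1) -> no change; set of 1 is {1}
Step 10: union(7, 3) -> merged; set of 7 now {3, 7}
Step 11: union(9, 10) -> already same set; set of 9 now {2, 6, 9, 10}
Step 12: find(10) -> no change; set of 10 is {2, 6, 9, 10}
Step 13: find(10) -> no change; set of 10 is {2, 6, 9, 10}
Step 14: union(2, 5) -> merged; set of 2 now {2, 4, 5, 6, 8, 9, 10}
Step 15: union(5, 7) -> merged; set of 5 now {2, 3, 4, 5, 6, 7, 8, 9, 10}
Step 16: find(9) -> no change; set of 9 is {2, 3, 4, 5, 6, 7, 8, 9, 10}
Set of 8: {2, 3, 4, 5, 6, 7, 8, 9, 10}; 3 is a member.

Answer: yes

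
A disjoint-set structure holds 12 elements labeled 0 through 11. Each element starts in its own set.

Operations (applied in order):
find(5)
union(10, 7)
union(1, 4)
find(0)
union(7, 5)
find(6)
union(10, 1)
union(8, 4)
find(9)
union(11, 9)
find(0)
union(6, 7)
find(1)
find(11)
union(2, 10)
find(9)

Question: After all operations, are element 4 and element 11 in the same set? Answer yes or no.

Answer: no

Derivation:
Step 1: find(5) -> no change; set of 5 is {5}
Step 2: union(10, 7) -> merged; set of 10 now {7, 10}
Step 3: union(1, 4) -> merged; set of 1 now {1, 4}
Step 4: find(0) -> no change; set of 0 is {0}
Step 5: union(7, 5) -> merged; set of 7 now {5, 7, 10}
Step 6: find(6) -> no change; set of 6 is {6}
Step 7: union(10, 1) -> merged; set of 10 now {1, 4, 5, 7, 10}
Step 8: union(8, 4) -> merged; set of 8 now {1, 4, 5, 7, 8, 10}
Step 9: find(9) -> no change; set of 9 is {9}
Step 10: union(11, 9) -> merged; set of 11 now {9, 11}
Step 11: find(0) -> no change; set of 0 is {0}
Step 12: union(6, 7) -> merged; set of 6 now {1, 4, 5, 6, 7, 8, 10}
Step 13: find(1) -> no change; set of 1 is {1, 4, 5, 6, 7, 8, 10}
Step 14: find(11) -> no change; set of 11 is {9, 11}
Step 15: union(2, 10) -> merged; set of 2 now {1, 2, 4, 5, 6, 7, 8, 10}
Step 16: find(9) -> no change; set of 9 is {9, 11}
Set of 4: {1, 2, 4, 5, 6, 7, 8, 10}; 11 is not a member.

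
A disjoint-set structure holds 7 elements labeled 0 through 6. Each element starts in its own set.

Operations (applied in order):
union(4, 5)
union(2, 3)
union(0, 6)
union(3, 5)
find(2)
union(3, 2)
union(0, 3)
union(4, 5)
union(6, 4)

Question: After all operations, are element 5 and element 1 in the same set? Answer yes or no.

Answer: no

Derivation:
Step 1: union(4, 5) -> merged; set of 4 now {4, 5}
Step 2: union(2, 3) -> merged; set of 2 now {2, 3}
Step 3: union(0, 6) -> merged; set of 0 now {0, 6}
Step 4: union(3, 5) -> merged; set of 3 now {2, 3, 4, 5}
Step 5: find(2) -> no change; set of 2 is {2, 3, 4, 5}
Step 6: union(3, 2) -> already same set; set of 3 now {2, 3, 4, 5}
Step 7: union(0, 3) -> merged; set of 0 now {0, 2, 3, 4, 5, 6}
Step 8: union(4, 5) -> already same set; set of 4 now {0, 2, 3, 4, 5, 6}
Step 9: union(6, 4) -> already same set; set of 6 now {0, 2, 3, 4, 5, 6}
Set of 5: {0, 2, 3, 4, 5, 6}; 1 is not a member.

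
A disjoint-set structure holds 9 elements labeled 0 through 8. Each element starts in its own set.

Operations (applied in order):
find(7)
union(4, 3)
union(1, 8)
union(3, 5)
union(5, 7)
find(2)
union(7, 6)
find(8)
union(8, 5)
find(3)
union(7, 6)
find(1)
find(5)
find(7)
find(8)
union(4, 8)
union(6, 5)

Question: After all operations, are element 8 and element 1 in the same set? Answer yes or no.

Answer: yes

Derivation:
Step 1: find(7) -> no change; set of 7 is {7}
Step 2: union(4, 3) -> merged; set of 4 now {3, 4}
Step 3: union(1, 8) -> merged; set of 1 now {1, 8}
Step 4: union(3, 5) -> merged; set of 3 now {3, 4, 5}
Step 5: union(5, 7) -> merged; set of 5 now {3, 4, 5, 7}
Step 6: find(2) -> no change; set of 2 is {2}
Step 7: union(7, 6) -> merged; set of 7 now {3, 4, 5, 6, 7}
Step 8: find(8) -> no change; set of 8 is {1, 8}
Step 9: union(8, 5) -> merged; set of 8 now {1, 3, 4, 5, 6, 7, 8}
Step 10: find(3) -> no change; set of 3 is {1, 3, 4, 5, 6, 7, 8}
Step 11: union(7, 6) -> already same set; set of 7 now {1, 3, 4, 5, 6, 7, 8}
Step 12: find(1) -> no change; set of 1 is {1, 3, 4, 5, 6, 7, 8}
Step 13: find(5) -> no change; set of 5 is {1, 3, 4, 5, 6, 7, 8}
Step 14: find(7) -> no change; set of 7 is {1, 3, 4, 5, 6, 7, 8}
Step 15: find(8) -> no change; set of 8 is {1, 3, 4, 5, 6, 7, 8}
Step 16: union(4, 8) -> already same set; set of 4 now {1, 3, 4, 5, 6, 7, 8}
Step 17: union(6, 5) -> already same set; set of 6 now {1, 3, 4, 5, 6, 7, 8}
Set of 8: {1, 3, 4, 5, 6, 7, 8}; 1 is a member.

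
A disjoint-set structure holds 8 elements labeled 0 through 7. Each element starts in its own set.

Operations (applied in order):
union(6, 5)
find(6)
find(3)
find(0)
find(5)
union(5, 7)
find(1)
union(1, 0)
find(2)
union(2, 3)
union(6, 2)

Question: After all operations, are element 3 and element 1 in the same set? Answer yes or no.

Answer: no

Derivation:
Step 1: union(6, 5) -> merged; set of 6 now {5, 6}
Step 2: find(6) -> no change; set of 6 is {5, 6}
Step 3: find(3) -> no change; set of 3 is {3}
Step 4: find(0) -> no change; set of 0 is {0}
Step 5: find(5) -> no change; set of 5 is {5, 6}
Step 6: union(5, 7) -> merged; set of 5 now {5, 6, 7}
Step 7: find(1) -> no change; set of 1 is {1}
Step 8: union(1, 0) -> merged; set of 1 now {0, 1}
Step 9: find(2) -> no change; set of 2 is {2}
Step 10: union(2, 3) -> merged; set of 2 now {2, 3}
Step 11: union(6, 2) -> merged; set of 6 now {2, 3, 5, 6, 7}
Set of 3: {2, 3, 5, 6, 7}; 1 is not a member.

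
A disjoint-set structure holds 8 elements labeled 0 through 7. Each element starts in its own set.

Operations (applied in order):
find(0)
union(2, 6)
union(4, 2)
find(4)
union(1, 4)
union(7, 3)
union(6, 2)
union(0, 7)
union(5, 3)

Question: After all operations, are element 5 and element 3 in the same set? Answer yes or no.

Answer: yes

Derivation:
Step 1: find(0) -> no change; set of 0 is {0}
Step 2: union(2, 6) -> merged; set of 2 now {2, 6}
Step 3: union(4, 2) -> merged; set of 4 now {2, 4, 6}
Step 4: find(4) -> no change; set of 4 is {2, 4, 6}
Step 5: union(1, 4) -> merged; set of 1 now {1, 2, 4, 6}
Step 6: union(7, 3) -> merged; set of 7 now {3, 7}
Step 7: union(6, 2) -> already same set; set of 6 now {1, 2, 4, 6}
Step 8: union(0, 7) -> merged; set of 0 now {0, 3, 7}
Step 9: union(5, 3) -> merged; set of 5 now {0, 3, 5, 7}
Set of 5: {0, 3, 5, 7}; 3 is a member.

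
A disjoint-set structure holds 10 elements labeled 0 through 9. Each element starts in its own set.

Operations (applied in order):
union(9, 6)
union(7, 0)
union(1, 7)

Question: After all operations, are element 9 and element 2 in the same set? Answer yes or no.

Answer: no

Derivation:
Step 1: union(9, 6) -> merged; set of 9 now {6, 9}
Step 2: union(7, 0) -> merged; set of 7 now {0, 7}
Step 3: union(1, 7) -> merged; set of 1 now {0, 1, 7}
Set of 9: {6, 9}; 2 is not a member.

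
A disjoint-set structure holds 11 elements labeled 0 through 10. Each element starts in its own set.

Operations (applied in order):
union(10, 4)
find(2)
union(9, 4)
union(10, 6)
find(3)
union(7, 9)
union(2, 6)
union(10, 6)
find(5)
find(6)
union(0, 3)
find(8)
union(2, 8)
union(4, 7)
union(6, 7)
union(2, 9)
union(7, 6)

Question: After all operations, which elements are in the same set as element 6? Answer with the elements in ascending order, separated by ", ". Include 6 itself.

Answer: 2, 4, 6, 7, 8, 9, 10

Derivation:
Step 1: union(10, 4) -> merged; set of 10 now {4, 10}
Step 2: find(2) -> no change; set of 2 is {2}
Step 3: union(9, 4) -> merged; set of 9 now {4, 9, 10}
Step 4: union(10, 6) -> merged; set of 10 now {4, 6, 9, 10}
Step 5: find(3) -> no change; set of 3 is {3}
Step 6: union(7, 9) -> merged; set of 7 now {4, 6, 7, 9, 10}
Step 7: union(2, 6) -> merged; set of 2 now {2, 4, 6, 7, 9, 10}
Step 8: union(10, 6) -> already same set; set of 10 now {2, 4, 6, 7, 9, 10}
Step 9: find(5) -> no change; set of 5 is {5}
Step 10: find(6) -> no change; set of 6 is {2, 4, 6, 7, 9, 10}
Step 11: union(0, 3) -> merged; set of 0 now {0, 3}
Step 12: find(8) -> no change; set of 8 is {8}
Step 13: union(2, 8) -> merged; set of 2 now {2, 4, 6, 7, 8, 9, 10}
Step 14: union(4, 7) -> already same set; set of 4 now {2, 4, 6, 7, 8, 9, 10}
Step 15: union(6, 7) -> already same set; set of 6 now {2, 4, 6, 7, 8, 9, 10}
Step 16: union(2, 9) -> already same set; set of 2 now {2, 4, 6, 7, 8, 9, 10}
Step 17: union(7, 6) -> already same set; set of 7 now {2, 4, 6, 7, 8, 9, 10}
Component of 6: {2, 4, 6, 7, 8, 9, 10}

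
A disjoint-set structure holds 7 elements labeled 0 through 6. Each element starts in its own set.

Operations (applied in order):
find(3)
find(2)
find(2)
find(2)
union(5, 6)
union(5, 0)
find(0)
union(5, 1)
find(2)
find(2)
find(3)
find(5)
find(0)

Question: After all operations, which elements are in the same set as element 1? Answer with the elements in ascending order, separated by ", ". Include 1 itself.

Step 1: find(3) -> no change; set of 3 is {3}
Step 2: find(2) -> no change; set of 2 is {2}
Step 3: find(2) -> no change; set of 2 is {2}
Step 4: find(2) -> no change; set of 2 is {2}
Step 5: union(5, 6) -> merged; set of 5 now {5, 6}
Step 6: union(5, 0) -> merged; set of 5 now {0, 5, 6}
Step 7: find(0) -> no change; set of 0 is {0, 5, 6}
Step 8: union(5, 1) -> merged; set of 5 now {0, 1, 5, 6}
Step 9: find(2) -> no change; set of 2 is {2}
Step 10: find(2) -> no change; set of 2 is {2}
Step 11: find(3) -> no change; set of 3 is {3}
Step 12: find(5) -> no change; set of 5 is {0, 1, 5, 6}
Step 13: find(0) -> no change; set of 0 is {0, 1, 5, 6}
Component of 1: {0, 1, 5, 6}

Answer: 0, 1, 5, 6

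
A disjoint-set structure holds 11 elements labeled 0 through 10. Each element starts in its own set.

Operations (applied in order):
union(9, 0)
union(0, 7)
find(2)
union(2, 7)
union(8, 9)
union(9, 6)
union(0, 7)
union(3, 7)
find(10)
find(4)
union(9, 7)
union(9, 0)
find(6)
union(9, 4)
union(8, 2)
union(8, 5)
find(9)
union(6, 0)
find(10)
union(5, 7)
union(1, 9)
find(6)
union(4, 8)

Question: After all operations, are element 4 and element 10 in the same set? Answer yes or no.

Answer: no

Derivation:
Step 1: union(9, 0) -> merged; set of 9 now {0, 9}
Step 2: union(0, 7) -> merged; set of 0 now {0, 7, 9}
Step 3: find(2) -> no change; set of 2 is {2}
Step 4: union(2, 7) -> merged; set of 2 now {0, 2, 7, 9}
Step 5: union(8, 9) -> merged; set of 8 now {0, 2, 7, 8, 9}
Step 6: union(9, 6) -> merged; set of 9 now {0, 2, 6, 7, 8, 9}
Step 7: union(0, 7) -> already same set; set of 0 now {0, 2, 6, 7, 8, 9}
Step 8: union(3, 7) -> merged; set of 3 now {0, 2, 3, 6, 7, 8, 9}
Step 9: find(10) -> no change; set of 10 is {10}
Step 10: find(4) -> no change; set of 4 is {4}
Step 11: union(9, 7) -> already same set; set of 9 now {0, 2, 3, 6, 7, 8, 9}
Step 12: union(9, 0) -> already same set; set of 9 now {0, 2, 3, 6, 7, 8, 9}
Step 13: find(6) -> no change; set of 6 is {0, 2, 3, 6, 7, 8, 9}
Step 14: union(9, 4) -> merged; set of 9 now {0, 2, 3, 4, 6, 7, 8, 9}
Step 15: union(8, 2) -> already same set; set of 8 now {0, 2, 3, 4, 6, 7, 8, 9}
Step 16: union(8, 5) -> merged; set of 8 now {0, 2, 3, 4, 5, 6, 7, 8, 9}
Step 17: find(9) -> no change; set of 9 is {0, 2, 3, 4, 5, 6, 7, 8, 9}
Step 18: union(6, 0) -> already same set; set of 6 now {0, 2, 3, 4, 5, 6, 7, 8, 9}
Step 19: find(10) -> no change; set of 10 is {10}
Step 20: union(5, 7) -> already same set; set of 5 now {0, 2, 3, 4, 5, 6, 7, 8, 9}
Step 21: union(1, 9) -> merged; set of 1 now {0, 1, 2, 3, 4, 5, 6, 7, 8, 9}
Step 22: find(6) -> no change; set of 6 is {0, 1, 2, 3, 4, 5, 6, 7, 8, 9}
Step 23: union(4, 8) -> already same set; set of 4 now {0, 1, 2, 3, 4, 5, 6, 7, 8, 9}
Set of 4: {0, 1, 2, 3, 4, 5, 6, 7, 8, 9}; 10 is not a member.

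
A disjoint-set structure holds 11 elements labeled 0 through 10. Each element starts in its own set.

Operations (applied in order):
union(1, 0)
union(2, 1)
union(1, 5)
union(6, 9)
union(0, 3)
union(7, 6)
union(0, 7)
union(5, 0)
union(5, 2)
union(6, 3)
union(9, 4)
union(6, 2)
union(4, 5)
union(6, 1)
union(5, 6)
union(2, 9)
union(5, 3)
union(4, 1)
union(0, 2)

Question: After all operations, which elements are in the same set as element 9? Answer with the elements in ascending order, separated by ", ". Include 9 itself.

Step 1: union(1, 0) -> merged; set of 1 now {0, 1}
Step 2: union(2, 1) -> merged; set of 2 now {0, 1, 2}
Step 3: union(1, 5) -> merged; set of 1 now {0, 1, 2, 5}
Step 4: union(6, 9) -> merged; set of 6 now {6, 9}
Step 5: union(0, 3) -> merged; set of 0 now {0, 1, 2, 3, 5}
Step 6: union(7, 6) -> merged; set of 7 now {6, 7, 9}
Step 7: union(0, 7) -> merged; set of 0 now {0, 1, 2, 3, 5, 6, 7, 9}
Step 8: union(5, 0) -> already same set; set of 5 now {0, 1, 2, 3, 5, 6, 7, 9}
Step 9: union(5, 2) -> already same set; set of 5 now {0, 1, 2, 3, 5, 6, 7, 9}
Step 10: union(6, 3) -> already same set; set of 6 now {0, 1, 2, 3, 5, 6, 7, 9}
Step 11: union(9, 4) -> merged; set of 9 now {0, 1, 2, 3, 4, 5, 6, 7, 9}
Step 12: union(6, 2) -> already same set; set of 6 now {0, 1, 2, 3, 4, 5, 6, 7, 9}
Step 13: union(4, 5) -> already same set; set of 4 now {0, 1, 2, 3, 4, 5, 6, 7, 9}
Step 14: union(6, 1) -> already same set; set of 6 now {0, 1, 2, 3, 4, 5, 6, 7, 9}
Step 15: union(5, 6) -> already same set; set of 5 now {0, 1, 2, 3, 4, 5, 6, 7, 9}
Step 16: union(2, 9) -> already same set; set of 2 now {0, 1, 2, 3, 4, 5, 6, 7, 9}
Step 17: union(5, 3) -> already same set; set of 5 now {0, 1, 2, 3, 4, 5, 6, 7, 9}
Step 18: union(4, 1) -> already same set; set of 4 now {0, 1, 2, 3, 4, 5, 6, 7, 9}
Step 19: union(0, 2) -> already same set; set of 0 now {0, 1, 2, 3, 4, 5, 6, 7, 9}
Component of 9: {0, 1, 2, 3, 4, 5, 6, 7, 9}

Answer: 0, 1, 2, 3, 4, 5, 6, 7, 9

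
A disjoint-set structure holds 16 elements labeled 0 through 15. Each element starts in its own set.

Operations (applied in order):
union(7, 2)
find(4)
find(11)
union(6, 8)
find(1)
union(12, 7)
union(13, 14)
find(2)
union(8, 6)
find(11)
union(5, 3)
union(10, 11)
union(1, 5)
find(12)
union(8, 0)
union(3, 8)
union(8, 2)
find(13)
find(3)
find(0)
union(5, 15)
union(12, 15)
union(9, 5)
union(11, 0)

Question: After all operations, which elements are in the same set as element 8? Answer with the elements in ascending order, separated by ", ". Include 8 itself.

Step 1: union(7, 2) -> merged; set of 7 now {2, 7}
Step 2: find(4) -> no change; set of 4 is {4}
Step 3: find(11) -> no change; set of 11 is {11}
Step 4: union(6, 8) -> merged; set of 6 now {6, 8}
Step 5: find(1) -> no change; set of 1 is {1}
Step 6: union(12, 7) -> merged; set of 12 now {2, 7, 12}
Step 7: union(13, 14) -> merged; set of 13 now {13, 14}
Step 8: find(2) -> no change; set of 2 is {2, 7, 12}
Step 9: union(8, 6) -> already same set; set of 8 now {6, 8}
Step 10: find(11) -> no change; set of 11 is {11}
Step 11: union(5, 3) -> merged; set of 5 now {3, 5}
Step 12: union(10, 11) -> merged; set of 10 now {10, 11}
Step 13: union(1, 5) -> merged; set of 1 now {1, 3, 5}
Step 14: find(12) -> no change; set of 12 is {2, 7, 12}
Step 15: union(8, 0) -> merged; set of 8 now {0, 6, 8}
Step 16: union(3, 8) -> merged; set of 3 now {0, 1, 3, 5, 6, 8}
Step 17: union(8, 2) -> merged; set of 8 now {0, 1, 2, 3, 5, 6, 7, 8, 12}
Step 18: find(13) -> no change; set of 13 is {13, 14}
Step 19: find(3) -> no change; set of 3 is {0, 1, 2, 3, 5, 6, 7, 8, 12}
Step 20: find(0) -> no change; set of 0 is {0, 1, 2, 3, 5, 6, 7, 8, 12}
Step 21: union(5, 15) -> merged; set of 5 now {0, 1, 2, 3, 5, 6, 7, 8, 12, 15}
Step 22: union(12, 15) -> already same set; set of 12 now {0, 1, 2, 3, 5, 6, 7, 8, 12, 15}
Step 23: union(9, 5) -> merged; set of 9 now {0, 1, 2, 3, 5, 6, 7, 8, 9, 12, 15}
Step 24: union(11, 0) -> merged; set of 11 now {0, 1, 2, 3, 5, 6, 7, 8, 9, 10, 11, 12, 15}
Component of 8: {0, 1, 2, 3, 5, 6, 7, 8, 9, 10, 11, 12, 15}

Answer: 0, 1, 2, 3, 5, 6, 7, 8, 9, 10, 11, 12, 15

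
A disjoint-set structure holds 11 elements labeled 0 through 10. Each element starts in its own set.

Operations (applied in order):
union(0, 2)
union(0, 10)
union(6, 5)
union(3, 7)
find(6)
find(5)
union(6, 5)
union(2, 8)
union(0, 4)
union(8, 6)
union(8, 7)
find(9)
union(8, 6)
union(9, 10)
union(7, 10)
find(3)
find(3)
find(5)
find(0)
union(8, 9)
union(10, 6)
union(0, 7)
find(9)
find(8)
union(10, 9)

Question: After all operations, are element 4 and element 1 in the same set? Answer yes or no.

Answer: no

Derivation:
Step 1: union(0, 2) -> merged; set of 0 now {0, 2}
Step 2: union(0, 10) -> merged; set of 0 now {0, 2, 10}
Step 3: union(6, 5) -> merged; set of 6 now {5, 6}
Step 4: union(3, 7) -> merged; set of 3 now {3, 7}
Step 5: find(6) -> no change; set of 6 is {5, 6}
Step 6: find(5) -> no change; set of 5 is {5, 6}
Step 7: union(6, 5) -> already same set; set of 6 now {5, 6}
Step 8: union(2, 8) -> merged; set of 2 now {0, 2, 8, 10}
Step 9: union(0, 4) -> merged; set of 0 now {0, 2, 4, 8, 10}
Step 10: union(8, 6) -> merged; set of 8 now {0, 2, 4, 5, 6, 8, 10}
Step 11: union(8, 7) -> merged; set of 8 now {0, 2, 3, 4, 5, 6, 7, 8, 10}
Step 12: find(9) -> no change; set of 9 is {9}
Step 13: union(8, 6) -> already same set; set of 8 now {0, 2, 3, 4, 5, 6, 7, 8, 10}
Step 14: union(9, 10) -> merged; set of 9 now {0, 2, 3, 4, 5, 6, 7, 8, 9, 10}
Step 15: union(7, 10) -> already same set; set of 7 now {0, 2, 3, 4, 5, 6, 7, 8, 9, 10}
Step 16: find(3) -> no change; set of 3 is {0, 2, 3, 4, 5, 6, 7, 8, 9, 10}
Step 17: find(3) -> no change; set of 3 is {0, 2, 3, 4, 5, 6, 7, 8, 9, 10}
Step 18: find(5) -> no change; set of 5 is {0, 2, 3, 4, 5, 6, 7, 8, 9, 10}
Step 19: find(0) -> no change; set of 0 is {0, 2, 3, 4, 5, 6, 7, 8, 9, 10}
Step 20: union(8, 9) -> already same set; set of 8 now {0, 2, 3, 4, 5, 6, 7, 8, 9, 10}
Step 21: union(10, 6) -> already same set; set of 10 now {0, 2, 3, 4, 5, 6, 7, 8, 9, 10}
Step 22: union(0, 7) -> already same set; set of 0 now {0, 2, 3, 4, 5, 6, 7, 8, 9, 10}
Step 23: find(9) -> no change; set of 9 is {0, 2, 3, 4, 5, 6, 7, 8, 9, 10}
Step 24: find(8) -> no change; set of 8 is {0, 2, 3, 4, 5, 6, 7, 8, 9, 10}
Step 25: union(10, 9) -> already same set; set of 10 now {0, 2, 3, 4, 5, 6, 7, 8, 9, 10}
Set of 4: {0, 2, 3, 4, 5, 6, 7, 8, 9, 10}; 1 is not a member.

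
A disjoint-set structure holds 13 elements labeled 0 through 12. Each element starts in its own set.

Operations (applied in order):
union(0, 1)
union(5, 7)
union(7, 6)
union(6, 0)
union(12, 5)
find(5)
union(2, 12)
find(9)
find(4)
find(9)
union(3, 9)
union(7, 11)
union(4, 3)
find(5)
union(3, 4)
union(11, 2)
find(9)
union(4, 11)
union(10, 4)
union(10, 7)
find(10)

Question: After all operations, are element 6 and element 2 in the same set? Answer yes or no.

Answer: yes

Derivation:
Step 1: union(0, 1) -> merged; set of 0 now {0, 1}
Step 2: union(5, 7) -> merged; set of 5 now {5, 7}
Step 3: union(7, 6) -> merged; set of 7 now {5, 6, 7}
Step 4: union(6, 0) -> merged; set of 6 now {0, 1, 5, 6, 7}
Step 5: union(12, 5) -> merged; set of 12 now {0, 1, 5, 6, 7, 12}
Step 6: find(5) -> no change; set of 5 is {0, 1, 5, 6, 7, 12}
Step 7: union(2, 12) -> merged; set of 2 now {0, 1, 2, 5, 6, 7, 12}
Step 8: find(9) -> no change; set of 9 is {9}
Step 9: find(4) -> no change; set of 4 is {4}
Step 10: find(9) -> no change; set of 9 is {9}
Step 11: union(3, 9) -> merged; set of 3 now {3, 9}
Step 12: union(7, 11) -> merged; set of 7 now {0, 1, 2, 5, 6, 7, 11, 12}
Step 13: union(4, 3) -> merged; set of 4 now {3, 4, 9}
Step 14: find(5) -> no change; set of 5 is {0, 1, 2, 5, 6, 7, 11, 12}
Step 15: union(3, 4) -> already same set; set of 3 now {3, 4, 9}
Step 16: union(11, 2) -> already same set; set of 11 now {0, 1, 2, 5, 6, 7, 11, 12}
Step 17: find(9) -> no change; set of 9 is {3, 4, 9}
Step 18: union(4, 11) -> merged; set of 4 now {0, 1, 2, 3, 4, 5, 6, 7, 9, 11, 12}
Step 19: union(10, 4) -> merged; set of 10 now {0, 1, 2, 3, 4, 5, 6, 7, 9, 10, 11, 12}
Step 20: union(10, 7) -> already same set; set of 10 now {0, 1, 2, 3, 4, 5, 6, 7, 9, 10, 11, 12}
Step 21: find(10) -> no change; set of 10 is {0, 1, 2, 3, 4, 5, 6, 7, 9, 10, 11, 12}
Set of 6: {0, 1, 2, 3, 4, 5, 6, 7, 9, 10, 11, 12}; 2 is a member.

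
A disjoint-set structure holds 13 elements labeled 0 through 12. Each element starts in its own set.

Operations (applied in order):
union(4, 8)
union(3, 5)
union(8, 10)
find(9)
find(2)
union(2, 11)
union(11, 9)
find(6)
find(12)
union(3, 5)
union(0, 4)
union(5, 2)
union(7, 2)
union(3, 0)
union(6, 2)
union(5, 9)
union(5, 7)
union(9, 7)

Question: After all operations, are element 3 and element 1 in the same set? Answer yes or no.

Answer: no

Derivation:
Step 1: union(4, 8) -> merged; set of 4 now {4, 8}
Step 2: union(3, 5) -> merged; set of 3 now {3, 5}
Step 3: union(8, 10) -> merged; set of 8 now {4, 8, 10}
Step 4: find(9) -> no change; set of 9 is {9}
Step 5: find(2) -> no change; set of 2 is {2}
Step 6: union(2, 11) -> merged; set of 2 now {2, 11}
Step 7: union(11, 9) -> merged; set of 11 now {2, 9, 11}
Step 8: find(6) -> no change; set of 6 is {6}
Step 9: find(12) -> no change; set of 12 is {12}
Step 10: union(3, 5) -> already same set; set of 3 now {3, 5}
Step 11: union(0, 4) -> merged; set of 0 now {0, 4, 8, 10}
Step 12: union(5, 2) -> merged; set of 5 now {2, 3, 5, 9, 11}
Step 13: union(7, 2) -> merged; set of 7 now {2, 3, 5, 7, 9, 11}
Step 14: union(3, 0) -> merged; set of 3 now {0, 2, 3, 4, 5, 7, 8, 9, 10, 11}
Step 15: union(6, 2) -> merged; set of 6 now {0, 2, 3, 4, 5, 6, 7, 8, 9, 10, 11}
Step 16: union(5, 9) -> already same set; set of 5 now {0, 2, 3, 4, 5, 6, 7, 8, 9, 10, 11}
Step 17: union(5, 7) -> already same set; set of 5 now {0, 2, 3, 4, 5, 6, 7, 8, 9, 10, 11}
Step 18: union(9, 7) -> already same set; set of 9 now {0, 2, 3, 4, 5, 6, 7, 8, 9, 10, 11}
Set of 3: {0, 2, 3, 4, 5, 6, 7, 8, 9, 10, 11}; 1 is not a member.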